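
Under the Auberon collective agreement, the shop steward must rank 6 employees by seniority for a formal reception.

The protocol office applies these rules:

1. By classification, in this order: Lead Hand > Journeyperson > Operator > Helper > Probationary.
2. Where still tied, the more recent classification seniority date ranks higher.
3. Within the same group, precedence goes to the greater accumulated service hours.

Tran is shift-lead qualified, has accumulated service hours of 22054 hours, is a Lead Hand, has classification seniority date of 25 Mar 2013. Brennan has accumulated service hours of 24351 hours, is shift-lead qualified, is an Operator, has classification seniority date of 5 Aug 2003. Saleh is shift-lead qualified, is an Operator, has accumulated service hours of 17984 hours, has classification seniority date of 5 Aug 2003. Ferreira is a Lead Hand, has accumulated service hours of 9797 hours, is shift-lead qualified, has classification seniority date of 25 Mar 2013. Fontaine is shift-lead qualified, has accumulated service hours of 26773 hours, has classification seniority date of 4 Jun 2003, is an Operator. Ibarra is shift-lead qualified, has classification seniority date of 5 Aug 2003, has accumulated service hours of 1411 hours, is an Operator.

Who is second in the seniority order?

By classification: Tran and Ferreira (Lead Hand); then Brennan, Saleh, Ibarra and Fontaine (Operator).
Tran and Ferreira both have classification seniority date 25 Mar 2013, so the next rule applies.
Among Tran and Ferreira, by accumulated service hours (higher first): Tran (22054 hours) before Ferreira (9797 hours).
Among Brennan, Saleh, Ibarra and Fontaine, by classification seniority date (later first): Brennan, Saleh and Ibarra (5 Aug 2003) before Fontaine (4 Jun 2003).
Among Brennan, Saleh and Ibarra, by accumulated service hours (higher first): Brennan (24351 hours) before Saleh (17984 hours) before Ibarra (1411 hours).
Order: Tran, Ferreira, Brennan, Saleh, Ibarra, Fontaine.

Ferreira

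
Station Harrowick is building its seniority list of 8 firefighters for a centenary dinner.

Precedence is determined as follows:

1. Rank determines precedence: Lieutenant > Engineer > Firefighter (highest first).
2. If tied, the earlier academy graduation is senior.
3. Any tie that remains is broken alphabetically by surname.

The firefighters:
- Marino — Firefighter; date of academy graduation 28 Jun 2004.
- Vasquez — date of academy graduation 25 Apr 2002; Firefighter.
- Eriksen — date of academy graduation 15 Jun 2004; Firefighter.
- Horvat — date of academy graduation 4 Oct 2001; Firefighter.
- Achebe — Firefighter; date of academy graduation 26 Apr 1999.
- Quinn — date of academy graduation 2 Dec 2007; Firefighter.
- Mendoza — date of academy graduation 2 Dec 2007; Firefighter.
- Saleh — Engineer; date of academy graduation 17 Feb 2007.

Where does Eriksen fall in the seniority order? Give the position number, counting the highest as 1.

By rank: Saleh (Engineer); then Achebe, Horvat, Vasquez, Eriksen, Marino, Mendoza and Quinn (Firefighter).
Among Achebe, Horvat, Vasquez, Eriksen, Marino, Mendoza and Quinn, by date of academy graduation (earlier first): Achebe (26 Apr 1999) before Horvat (4 Oct 2001) before Vasquez (25 Apr 2002) before Eriksen (15 Jun 2004) before Marino (28 Jun 2004) before Mendoza and Quinn (2 Dec 2007).
Among Mendoza and Quinn, alphabetically by surname: Mendoza before Quinn.
Order: Saleh, Achebe, Horvat, Vasquez, Eriksen, Marino, Mendoza, Quinn. So position 5.

5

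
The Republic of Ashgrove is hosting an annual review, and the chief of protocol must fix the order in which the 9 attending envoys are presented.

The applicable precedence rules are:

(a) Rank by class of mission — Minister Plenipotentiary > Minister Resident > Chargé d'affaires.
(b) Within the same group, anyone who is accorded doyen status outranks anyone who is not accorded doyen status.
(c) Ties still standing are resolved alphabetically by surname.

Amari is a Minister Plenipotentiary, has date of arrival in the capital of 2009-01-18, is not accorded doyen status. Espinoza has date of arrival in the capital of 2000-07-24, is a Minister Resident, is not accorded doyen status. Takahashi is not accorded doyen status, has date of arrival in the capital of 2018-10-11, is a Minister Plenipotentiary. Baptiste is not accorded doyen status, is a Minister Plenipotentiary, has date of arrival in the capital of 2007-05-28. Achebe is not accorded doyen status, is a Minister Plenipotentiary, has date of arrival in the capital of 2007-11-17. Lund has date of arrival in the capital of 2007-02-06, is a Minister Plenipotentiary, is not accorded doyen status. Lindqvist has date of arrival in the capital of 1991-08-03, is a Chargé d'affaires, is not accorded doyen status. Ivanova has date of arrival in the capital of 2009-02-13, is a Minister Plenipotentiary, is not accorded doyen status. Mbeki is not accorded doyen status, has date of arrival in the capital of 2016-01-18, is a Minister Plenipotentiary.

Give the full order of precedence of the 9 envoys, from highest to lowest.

By class of mission: Achebe, Amari, Baptiste, Ivanova, Lund, Mbeki and Takahashi (Minister Plenipotentiary); then Espinoza (Minister Resident); then Lindqvist (Chargé d'affaires).
Achebe, Amari, Baptiste, Ivanova, Lund, Mbeki and Takahashi are each not accorded doyen status, so the next rule applies.
Among Achebe, Amari, Baptiste, Ivanova, Lund, Mbeki and Takahashi, alphabetically by surname: Achebe before Amari before Baptiste before Ivanova before Lund before Mbeki before Takahashi.
Full order: Achebe, Amari, Baptiste, Ivanova, Lund, Mbeki, Takahashi, Espinoza, Lindqvist.

Achebe, Amari, Baptiste, Ivanova, Lund, Mbeki, Takahashi, Espinoza, Lindqvist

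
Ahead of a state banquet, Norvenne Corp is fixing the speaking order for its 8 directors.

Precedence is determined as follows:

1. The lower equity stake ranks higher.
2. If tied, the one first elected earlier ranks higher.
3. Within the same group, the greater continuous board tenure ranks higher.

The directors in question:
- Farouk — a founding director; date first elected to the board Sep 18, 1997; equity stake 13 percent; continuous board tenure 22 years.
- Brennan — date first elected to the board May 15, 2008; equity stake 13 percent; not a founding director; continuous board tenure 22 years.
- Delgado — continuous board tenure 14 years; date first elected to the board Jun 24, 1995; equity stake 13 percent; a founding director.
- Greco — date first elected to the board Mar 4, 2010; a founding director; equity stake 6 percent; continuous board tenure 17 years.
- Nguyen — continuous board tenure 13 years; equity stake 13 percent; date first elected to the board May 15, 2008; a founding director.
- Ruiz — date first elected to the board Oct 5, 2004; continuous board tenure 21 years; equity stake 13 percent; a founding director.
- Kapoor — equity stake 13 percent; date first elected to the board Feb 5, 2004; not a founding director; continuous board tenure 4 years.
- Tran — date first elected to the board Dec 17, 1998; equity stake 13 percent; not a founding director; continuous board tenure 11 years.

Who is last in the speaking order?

By equity stake (lower first): Greco (6 percent); then Delgado, Farouk, Tran, Kapoor, Ruiz, Brennan and Nguyen (each 13 percent).
Among Delgado, Farouk, Tran, Kapoor, Ruiz, Brennan and Nguyen, by date first elected to the board (earlier first): Delgado (Jun 24, 1995) before Farouk (Sep 18, 1997) before Tran (Dec 17, 1998) before Kapoor (Feb 5, 2004) before Ruiz (Oct 5, 2004) before Brennan and Nguyen (May 15, 2008).
Among Brennan and Nguyen, by continuous board tenure (higher first): Brennan (22 years) before Nguyen (13 years).
Order: Greco, Delgado, Farouk, Tran, Kapoor, Ruiz, Brennan, Nguyen.

Nguyen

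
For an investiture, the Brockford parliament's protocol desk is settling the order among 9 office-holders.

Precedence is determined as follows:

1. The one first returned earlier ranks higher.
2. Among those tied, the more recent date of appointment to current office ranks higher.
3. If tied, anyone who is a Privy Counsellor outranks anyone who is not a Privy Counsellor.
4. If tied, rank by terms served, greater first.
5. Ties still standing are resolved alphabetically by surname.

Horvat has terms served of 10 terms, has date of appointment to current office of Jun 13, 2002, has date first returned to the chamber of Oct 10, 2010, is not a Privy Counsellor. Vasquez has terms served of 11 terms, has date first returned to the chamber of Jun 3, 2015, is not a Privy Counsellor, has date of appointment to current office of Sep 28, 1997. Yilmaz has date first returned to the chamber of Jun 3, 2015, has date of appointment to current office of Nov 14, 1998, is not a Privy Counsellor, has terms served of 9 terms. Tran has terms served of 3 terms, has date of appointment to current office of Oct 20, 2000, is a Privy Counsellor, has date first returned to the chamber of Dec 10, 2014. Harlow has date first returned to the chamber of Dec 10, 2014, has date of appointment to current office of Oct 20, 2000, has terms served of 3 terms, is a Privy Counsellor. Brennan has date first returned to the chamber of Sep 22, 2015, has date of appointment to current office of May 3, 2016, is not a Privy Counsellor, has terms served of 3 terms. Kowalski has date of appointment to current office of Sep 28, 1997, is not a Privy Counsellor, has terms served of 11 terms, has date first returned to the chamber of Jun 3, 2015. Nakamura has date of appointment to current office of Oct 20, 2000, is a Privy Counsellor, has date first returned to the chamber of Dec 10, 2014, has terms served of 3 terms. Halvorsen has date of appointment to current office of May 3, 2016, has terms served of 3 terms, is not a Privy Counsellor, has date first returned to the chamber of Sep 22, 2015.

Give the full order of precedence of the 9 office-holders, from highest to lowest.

Horvat, Harlow, Nakamura, Tran, Yilmaz, Kowalski, Vasquez, Brennan, Halvorsen

By date first returned to the chamber (earlier first): Horvat (Oct 10, 2010); then Harlow, Nakamura and Tran (each Dec 10, 2014); then Yilmaz, Kowalski and Vasquez (each Jun 3, 2015); then Brennan and Halvorsen (both Sep 22, 2015).
Harlow, Nakamura and Tran all have date of appointment to current office Oct 20, 2000, so the next rule applies.
Harlow, Nakamura and Tran are each a Privy Counsellor, so the next rule applies.
Harlow, Nakamura and Tran all have terms served 3 terms, so the next rule applies.
Among Harlow, Nakamura and Tran, alphabetically by surname: Harlow before Nakamura before Tran.
Among Yilmaz, Kowalski and Vasquez, by date of appointment to current office (later first): Yilmaz (Nov 14, 1998) before Kowalski and Vasquez (Sep 28, 1997).
Kowalski and Vasquez are each not a Privy Counsellor, so the next rule applies.
Kowalski and Vasquez both have terms served 11 terms, so the next rule applies.
Among Kowalski and Vasquez, alphabetically by surname: Kowalski before Vasquez.
Brennan and Halvorsen both have date of appointment to current office May 3, 2016, so the next rule applies.
Brennan and Halvorsen are each not a Privy Counsellor, so the next rule applies.
Brennan and Halvorsen both have terms served 3 terms, so the next rule applies.
Among Brennan and Halvorsen, alphabetically by surname: Brennan before Halvorsen.
Full order: Horvat, Harlow, Nakamura, Tran, Yilmaz, Kowalski, Vasquez, Brennan, Halvorsen.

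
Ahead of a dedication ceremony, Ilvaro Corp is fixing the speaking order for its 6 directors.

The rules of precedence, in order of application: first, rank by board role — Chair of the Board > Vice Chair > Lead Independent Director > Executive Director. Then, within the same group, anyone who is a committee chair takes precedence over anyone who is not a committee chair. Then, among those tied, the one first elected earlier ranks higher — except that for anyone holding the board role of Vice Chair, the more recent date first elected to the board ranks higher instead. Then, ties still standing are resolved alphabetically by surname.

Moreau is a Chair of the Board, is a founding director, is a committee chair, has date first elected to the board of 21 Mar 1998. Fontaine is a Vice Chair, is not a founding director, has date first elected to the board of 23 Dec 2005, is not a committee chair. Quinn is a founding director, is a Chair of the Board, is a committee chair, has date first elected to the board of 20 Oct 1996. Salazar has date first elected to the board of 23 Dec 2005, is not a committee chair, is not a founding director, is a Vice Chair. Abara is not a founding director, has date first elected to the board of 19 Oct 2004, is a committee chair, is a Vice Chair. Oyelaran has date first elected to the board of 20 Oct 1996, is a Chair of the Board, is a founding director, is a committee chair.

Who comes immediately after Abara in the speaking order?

Fontaine

By board role: Oyelaran, Quinn and Moreau (Chair of the Board); then Abara, Fontaine and Salazar (Vice Chair).
Oyelaran, Quinn and Moreau are each a committee chair, so the next rule applies.
Among Oyelaran, Quinn and Moreau, by date first elected to the board (earlier first): Oyelaran and Quinn (20 Oct 1996) before Moreau (21 Mar 1998).
Among Oyelaran and Quinn, alphabetically by surname: Oyelaran before Quinn.
Among Abara, Fontaine and Salazar, a committee chair before not a committee chair: Abara (a committee chair) before Fontaine and Salazar (not a committee chair).
Fontaine and Salazar both have date first elected to the board 23 Dec 2005, so the next rule applies.
Among Fontaine and Salazar, alphabetically by surname: Fontaine before Salazar.
Order: Oyelaran, Quinn, Moreau, Abara, Fontaine, Salazar.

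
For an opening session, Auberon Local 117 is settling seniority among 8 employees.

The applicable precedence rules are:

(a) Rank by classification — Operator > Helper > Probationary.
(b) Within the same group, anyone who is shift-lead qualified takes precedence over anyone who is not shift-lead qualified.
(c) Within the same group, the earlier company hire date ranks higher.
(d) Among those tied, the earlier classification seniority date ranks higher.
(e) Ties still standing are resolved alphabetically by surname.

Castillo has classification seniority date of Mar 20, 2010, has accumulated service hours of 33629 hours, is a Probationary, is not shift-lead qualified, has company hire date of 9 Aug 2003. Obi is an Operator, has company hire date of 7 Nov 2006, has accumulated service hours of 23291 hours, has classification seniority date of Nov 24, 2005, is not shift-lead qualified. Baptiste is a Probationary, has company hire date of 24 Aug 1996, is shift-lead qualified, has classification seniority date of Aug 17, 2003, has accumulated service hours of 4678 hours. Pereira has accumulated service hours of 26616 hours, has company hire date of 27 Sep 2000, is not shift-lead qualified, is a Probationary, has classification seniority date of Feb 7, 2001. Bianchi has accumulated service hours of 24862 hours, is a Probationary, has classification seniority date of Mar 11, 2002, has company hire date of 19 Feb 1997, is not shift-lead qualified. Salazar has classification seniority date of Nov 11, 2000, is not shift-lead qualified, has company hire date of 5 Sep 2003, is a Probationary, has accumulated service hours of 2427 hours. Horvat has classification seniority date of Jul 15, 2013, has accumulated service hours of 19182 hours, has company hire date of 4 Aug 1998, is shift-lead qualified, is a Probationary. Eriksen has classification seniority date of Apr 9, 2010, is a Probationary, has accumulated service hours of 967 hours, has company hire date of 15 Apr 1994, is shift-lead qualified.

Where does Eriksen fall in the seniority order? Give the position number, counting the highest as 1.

By classification: Obi (Operator); then Eriksen, Baptiste, Horvat, Bianchi, Pereira, Castillo and Salazar (Probationary).
Among Eriksen, Baptiste, Horvat, Bianchi, Pereira, Castillo and Salazar, shift-lead qualified before not shift-lead qualified: Eriksen, Baptiste and Horvat (shift-lead qualified) before Bianchi, Pereira, Castillo and Salazar (not shift-lead qualified).
Among Eriksen, Baptiste and Horvat, by company hire date (earlier first): Eriksen (15 Apr 1994) before Baptiste (24 Aug 1996) before Horvat (4 Aug 1998).
Among Bianchi, Pereira, Castillo and Salazar, by company hire date (earlier first): Bianchi (19 Feb 1997) before Pereira (27 Sep 2000) before Castillo (9 Aug 2003) before Salazar (5 Sep 2003).
Order: Obi, Eriksen, Baptiste, Horvat, Bianchi, Pereira, Castillo, Salazar. So position 2.

2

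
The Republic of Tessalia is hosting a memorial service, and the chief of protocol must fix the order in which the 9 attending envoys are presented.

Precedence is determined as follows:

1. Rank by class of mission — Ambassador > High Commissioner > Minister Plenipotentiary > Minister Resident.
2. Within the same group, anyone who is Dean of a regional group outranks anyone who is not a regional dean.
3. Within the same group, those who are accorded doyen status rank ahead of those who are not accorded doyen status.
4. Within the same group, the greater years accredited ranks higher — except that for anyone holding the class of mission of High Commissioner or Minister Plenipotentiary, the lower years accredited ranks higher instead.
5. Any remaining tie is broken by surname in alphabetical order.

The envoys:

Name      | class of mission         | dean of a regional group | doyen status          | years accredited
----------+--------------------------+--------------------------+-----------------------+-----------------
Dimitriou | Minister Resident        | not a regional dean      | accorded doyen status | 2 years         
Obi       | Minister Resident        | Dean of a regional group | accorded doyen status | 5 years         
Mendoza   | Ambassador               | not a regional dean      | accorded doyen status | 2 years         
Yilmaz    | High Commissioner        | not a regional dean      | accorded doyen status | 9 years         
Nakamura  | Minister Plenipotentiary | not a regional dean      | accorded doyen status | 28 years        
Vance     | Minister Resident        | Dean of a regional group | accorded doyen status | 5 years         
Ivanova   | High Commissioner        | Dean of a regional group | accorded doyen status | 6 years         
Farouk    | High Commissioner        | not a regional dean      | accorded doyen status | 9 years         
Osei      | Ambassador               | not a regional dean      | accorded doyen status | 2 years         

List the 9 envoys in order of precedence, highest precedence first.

By class of mission: Mendoza and Osei (Ambassador); then Ivanova, Farouk and Yilmaz (High Commissioner); then Nakamura (Minister Plenipotentiary); then Obi, Vance and Dimitriou (Minister Resident).
Mendoza and Osei are each not a regional dean, so the next rule applies.
Mendoza and Osei are each accorded doyen status, so the next rule applies.
Mendoza and Osei both have years accredited 2 years, so the next rule applies.
Among Mendoza and Osei, alphabetically by surname: Mendoza before Osei.
Among Ivanova, Farouk and Yilmaz, Dean of a regional group before not a regional dean: Ivanova (Dean of a regional group) before Farouk and Yilmaz (not a regional dean).
Farouk and Yilmaz are each accorded doyen status, so the next rule applies.
Farouk and Yilmaz both have years accredited 9 years, so the next rule applies.
Among Farouk and Yilmaz, alphabetically by surname: Farouk before Yilmaz.
Among Obi, Vance and Dimitriou, Dean of a regional group before not a regional dean: Obi and Vance (Dean of a regional group) before Dimitriou (not a regional dean).
Obi and Vance are each accorded doyen status, so the next rule applies.
Obi and Vance both have years accredited 5 years, so the next rule applies.
Among Obi and Vance, alphabetically by surname: Obi before Vance.
Full order: Mendoza, Osei, Ivanova, Farouk, Yilmaz, Nakamura, Obi, Vance, Dimitriou.

Mendoza, Osei, Ivanova, Farouk, Yilmaz, Nakamura, Obi, Vance, Dimitriou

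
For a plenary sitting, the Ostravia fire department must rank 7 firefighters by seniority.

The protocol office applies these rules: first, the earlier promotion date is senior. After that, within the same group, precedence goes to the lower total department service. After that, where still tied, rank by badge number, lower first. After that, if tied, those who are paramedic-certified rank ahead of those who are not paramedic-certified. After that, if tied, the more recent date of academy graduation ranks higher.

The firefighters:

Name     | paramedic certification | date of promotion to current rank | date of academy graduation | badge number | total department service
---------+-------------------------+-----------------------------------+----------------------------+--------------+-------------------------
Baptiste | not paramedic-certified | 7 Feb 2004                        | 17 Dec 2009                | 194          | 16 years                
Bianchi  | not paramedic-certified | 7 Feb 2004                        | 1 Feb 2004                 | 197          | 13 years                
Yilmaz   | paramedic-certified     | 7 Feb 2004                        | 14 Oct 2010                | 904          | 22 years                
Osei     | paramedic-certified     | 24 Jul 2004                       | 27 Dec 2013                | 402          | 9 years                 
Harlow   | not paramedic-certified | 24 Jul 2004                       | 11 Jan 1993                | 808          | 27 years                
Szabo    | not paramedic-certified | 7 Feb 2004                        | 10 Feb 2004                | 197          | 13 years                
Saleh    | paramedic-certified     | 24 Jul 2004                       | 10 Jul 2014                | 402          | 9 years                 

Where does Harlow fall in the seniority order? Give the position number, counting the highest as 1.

7

By date of promotion to current rank (earlier first): Szabo, Bianchi, Baptiste and Yilmaz (each 7 Feb 2004); then Saleh, Osei and Harlow (each 24 Jul 2004).
Among Szabo, Bianchi, Baptiste and Yilmaz, by total department service (lower first): Szabo and Bianchi (13 years) before Baptiste (16 years) before Yilmaz (22 years).
Szabo and Bianchi both have badge number 197, so the next rule applies.
Szabo and Bianchi are each not paramedic-certified, so the next rule applies.
Among Szabo and Bianchi, by date of academy graduation (later first): Szabo (10 Feb 2004) before Bianchi (1 Feb 2004).
Among Saleh, Osei and Harlow, by total department service (lower first): Saleh and Osei (9 years) before Harlow (27 years).
Saleh and Osei both have badge number 402, so the next rule applies.
Saleh and Osei are each paramedic-certified, so the next rule applies.
Among Saleh and Osei, by date of academy graduation (later first): Saleh (10 Jul 2014) before Osei (27 Dec 2013).
Order: Szabo, Bianchi, Baptiste, Yilmaz, Saleh, Osei, Harlow. So position 7.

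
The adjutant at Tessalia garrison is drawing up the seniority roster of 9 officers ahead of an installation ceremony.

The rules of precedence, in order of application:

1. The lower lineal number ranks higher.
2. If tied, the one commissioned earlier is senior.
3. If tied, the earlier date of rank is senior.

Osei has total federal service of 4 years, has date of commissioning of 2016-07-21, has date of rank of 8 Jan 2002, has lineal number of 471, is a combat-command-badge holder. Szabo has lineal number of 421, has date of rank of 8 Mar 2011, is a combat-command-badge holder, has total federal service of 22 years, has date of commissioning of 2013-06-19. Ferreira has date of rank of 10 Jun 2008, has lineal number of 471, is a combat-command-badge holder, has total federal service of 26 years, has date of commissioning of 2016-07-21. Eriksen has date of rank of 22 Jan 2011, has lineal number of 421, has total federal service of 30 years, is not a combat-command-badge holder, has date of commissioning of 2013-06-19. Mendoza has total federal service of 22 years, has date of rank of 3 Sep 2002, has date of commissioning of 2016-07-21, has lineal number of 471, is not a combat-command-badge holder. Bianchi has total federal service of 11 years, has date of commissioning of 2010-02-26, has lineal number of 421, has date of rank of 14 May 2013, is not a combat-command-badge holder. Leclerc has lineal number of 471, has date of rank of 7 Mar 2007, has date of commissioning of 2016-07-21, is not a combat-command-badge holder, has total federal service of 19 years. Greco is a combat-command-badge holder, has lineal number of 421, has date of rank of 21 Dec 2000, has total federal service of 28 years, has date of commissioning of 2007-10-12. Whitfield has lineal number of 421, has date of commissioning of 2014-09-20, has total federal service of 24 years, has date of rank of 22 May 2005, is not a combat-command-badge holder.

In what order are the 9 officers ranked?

Greco, Bianchi, Eriksen, Szabo, Whitfield, Osei, Mendoza, Leclerc, Ferreira

By lineal number (lower first): Greco, Bianchi, Eriksen, Szabo and Whitfield (each 421); then Osei, Mendoza, Leclerc and Ferreira (each 471).
Among Greco, Bianchi, Eriksen, Szabo and Whitfield, by date of commissioning (earlier first): Greco (2007-10-12) before Bianchi (2010-02-26) before Eriksen and Szabo (2013-06-19) before Whitfield (2014-09-20).
Among Eriksen and Szabo, by date of rank (earlier first): Eriksen (22 Jan 2011) before Szabo (8 Mar 2011).
Osei, Mendoza, Leclerc and Ferreira all have date of commissioning 2016-07-21, so the next rule applies.
Among Osei, Mendoza, Leclerc and Ferreira, by date of rank (earlier first): Osei (8 Jan 2002) before Mendoza (3 Sep 2002) before Leclerc (7 Mar 2007) before Ferreira (10 Jun 2008).
Full order: Greco, Bianchi, Eriksen, Szabo, Whitfield, Osei, Mendoza, Leclerc, Ferreira.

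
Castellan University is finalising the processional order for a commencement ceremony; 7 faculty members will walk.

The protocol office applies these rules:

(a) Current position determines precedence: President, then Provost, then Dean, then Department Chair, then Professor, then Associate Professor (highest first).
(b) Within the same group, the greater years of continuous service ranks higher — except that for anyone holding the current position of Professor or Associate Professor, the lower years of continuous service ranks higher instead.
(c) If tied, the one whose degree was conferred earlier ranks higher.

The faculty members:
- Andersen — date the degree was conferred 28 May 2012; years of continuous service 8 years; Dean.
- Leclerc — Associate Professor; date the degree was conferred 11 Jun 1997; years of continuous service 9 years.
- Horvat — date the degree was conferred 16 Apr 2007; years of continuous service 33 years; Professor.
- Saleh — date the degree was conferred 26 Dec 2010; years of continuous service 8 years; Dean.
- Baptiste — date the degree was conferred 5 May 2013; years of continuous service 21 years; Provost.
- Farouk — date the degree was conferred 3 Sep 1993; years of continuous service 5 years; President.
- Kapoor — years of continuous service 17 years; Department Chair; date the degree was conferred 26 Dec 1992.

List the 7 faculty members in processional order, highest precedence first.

Farouk, Baptiste, Saleh, Andersen, Kapoor, Horvat, Leclerc

By current position: Farouk (President); then Baptiste (Provost); then Saleh and Andersen (Dean); then Kapoor (Department Chair); then Horvat (Professor); then Leclerc (Associate Professor).
Saleh and Andersen both have years of continuous service 8 years, so the next rule applies.
Among Saleh and Andersen, by date the degree was conferred (earlier first): Saleh (26 Dec 2010) before Andersen (28 May 2012).
Full order: Farouk, Baptiste, Saleh, Andersen, Kapoor, Horvat, Leclerc.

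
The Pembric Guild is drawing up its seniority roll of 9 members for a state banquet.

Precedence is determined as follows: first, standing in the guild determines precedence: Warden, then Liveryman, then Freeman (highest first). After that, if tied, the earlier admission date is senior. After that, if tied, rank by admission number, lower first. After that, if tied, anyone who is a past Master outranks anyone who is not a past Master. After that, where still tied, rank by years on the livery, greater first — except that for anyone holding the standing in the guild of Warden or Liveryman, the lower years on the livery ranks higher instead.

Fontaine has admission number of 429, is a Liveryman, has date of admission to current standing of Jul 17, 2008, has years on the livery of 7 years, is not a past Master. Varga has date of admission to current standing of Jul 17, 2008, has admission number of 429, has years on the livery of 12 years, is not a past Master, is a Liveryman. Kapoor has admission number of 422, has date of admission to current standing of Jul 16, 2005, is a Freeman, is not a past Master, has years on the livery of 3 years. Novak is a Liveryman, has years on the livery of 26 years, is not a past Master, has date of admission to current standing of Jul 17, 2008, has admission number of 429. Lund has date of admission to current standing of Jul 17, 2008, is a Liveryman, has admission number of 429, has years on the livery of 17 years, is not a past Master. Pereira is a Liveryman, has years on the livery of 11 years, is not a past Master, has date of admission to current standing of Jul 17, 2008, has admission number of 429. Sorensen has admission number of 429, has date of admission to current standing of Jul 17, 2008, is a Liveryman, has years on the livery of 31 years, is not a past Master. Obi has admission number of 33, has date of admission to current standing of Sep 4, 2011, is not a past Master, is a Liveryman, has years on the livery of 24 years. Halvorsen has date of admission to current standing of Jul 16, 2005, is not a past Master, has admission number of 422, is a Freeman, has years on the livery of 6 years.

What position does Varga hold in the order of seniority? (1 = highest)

By standing in the guild: Fontaine, Pereira, Varga, Lund, Novak, Sorensen and Obi (Liveryman); then Halvorsen and Kapoor (Freeman).
Among Fontaine, Pereira, Varga, Lund, Novak, Sorensen and Obi, by date of admission to current standing (earlier first): Fontaine, Pereira, Varga, Lund, Novak and Sorensen (Jul 17, 2008) before Obi (Sep 4, 2011).
Fontaine, Pereira, Varga, Lund, Novak and Sorensen all have admission number 429, so the next rule applies.
Fontaine, Pereira, Varga, Lund, Novak and Sorensen are each not a past Master, so the next rule applies.
Among Fontaine, Pereira, Varga, Lund, Novak and Sorensen, by years on the livery (lower first) (reversed rule for this group): Fontaine (7 years) before Pereira (11 years) before Varga (12 years) before Lund (17 years) before Novak (26 years) before Sorensen (31 years).
Halvorsen and Kapoor both have date of admission to current standing Jul 16, 2005, so the next rule applies.
Halvorsen and Kapoor both have admission number 422, so the next rule applies.
Halvorsen and Kapoor are each not a past Master, so the next rule applies.
Among Halvorsen and Kapoor, by years on the livery (higher first): Halvorsen (6 years) before Kapoor (3 years).
Order: Fontaine, Pereira, Varga, Lund, Novak, Sorensen, Obi, Halvorsen, Kapoor. So position 3.

3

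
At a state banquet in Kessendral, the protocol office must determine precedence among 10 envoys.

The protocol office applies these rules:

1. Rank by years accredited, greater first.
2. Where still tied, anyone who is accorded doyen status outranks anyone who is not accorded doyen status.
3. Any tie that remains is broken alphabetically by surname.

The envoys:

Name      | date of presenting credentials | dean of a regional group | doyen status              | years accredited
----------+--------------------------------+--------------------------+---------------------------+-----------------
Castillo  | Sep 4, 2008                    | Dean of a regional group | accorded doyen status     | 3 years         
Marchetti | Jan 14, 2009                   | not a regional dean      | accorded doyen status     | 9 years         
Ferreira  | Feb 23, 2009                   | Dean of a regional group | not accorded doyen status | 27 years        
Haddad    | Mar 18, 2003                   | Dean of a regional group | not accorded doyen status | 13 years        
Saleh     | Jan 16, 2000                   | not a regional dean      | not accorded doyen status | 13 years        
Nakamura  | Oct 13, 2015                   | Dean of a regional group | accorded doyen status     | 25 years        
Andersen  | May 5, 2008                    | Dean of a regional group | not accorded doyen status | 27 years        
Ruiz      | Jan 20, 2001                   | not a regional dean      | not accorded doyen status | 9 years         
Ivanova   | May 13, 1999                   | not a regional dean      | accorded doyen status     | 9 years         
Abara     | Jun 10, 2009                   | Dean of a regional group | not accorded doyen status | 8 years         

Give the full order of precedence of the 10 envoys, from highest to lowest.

Andersen, Ferreira, Nakamura, Haddad, Saleh, Ivanova, Marchetti, Ruiz, Abara, Castillo

By years accredited (higher first): Andersen and Ferreira (both 27 years); then Nakamura (25 years); then Haddad and Saleh (both 13 years); then Ivanova, Marchetti and Ruiz (each 9 years); then Abara (8 years); then Castillo (3 years).
Andersen and Ferreira are each not accorded doyen status, so the next rule applies.
Among Andersen and Ferreira, alphabetically by surname: Andersen before Ferreira.
Haddad and Saleh are each not accorded doyen status, so the next rule applies.
Among Haddad and Saleh, alphabetically by surname: Haddad before Saleh.
Among Ivanova, Marchetti and Ruiz, accorded doyen status before not accorded doyen status: Ivanova and Marchetti (accorded doyen status) before Ruiz (not accorded doyen status).
Among Ivanova and Marchetti, alphabetically by surname: Ivanova before Marchetti.
Full order: Andersen, Ferreira, Nakamura, Haddad, Saleh, Ivanova, Marchetti, Ruiz, Abara, Castillo.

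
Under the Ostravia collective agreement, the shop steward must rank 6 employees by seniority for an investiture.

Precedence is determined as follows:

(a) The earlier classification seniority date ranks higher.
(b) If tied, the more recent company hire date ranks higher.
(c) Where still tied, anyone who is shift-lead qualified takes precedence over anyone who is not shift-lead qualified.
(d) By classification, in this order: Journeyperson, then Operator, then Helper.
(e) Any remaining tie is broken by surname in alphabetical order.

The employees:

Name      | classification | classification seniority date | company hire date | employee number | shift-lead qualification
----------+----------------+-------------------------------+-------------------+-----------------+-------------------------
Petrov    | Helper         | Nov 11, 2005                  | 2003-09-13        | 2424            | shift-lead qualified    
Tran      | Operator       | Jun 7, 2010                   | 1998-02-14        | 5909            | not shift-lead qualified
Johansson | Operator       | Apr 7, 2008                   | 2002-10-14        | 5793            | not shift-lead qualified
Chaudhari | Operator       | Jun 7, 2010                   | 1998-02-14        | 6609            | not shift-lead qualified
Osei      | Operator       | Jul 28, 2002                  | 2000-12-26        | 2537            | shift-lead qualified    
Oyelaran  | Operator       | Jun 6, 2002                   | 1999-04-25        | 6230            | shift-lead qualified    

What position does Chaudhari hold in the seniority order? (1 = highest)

5

By classification seniority date (earlier first): Oyelaran (Jun 6, 2002); then Osei (Jul 28, 2002); then Petrov (Nov 11, 2005); then Johansson (Apr 7, 2008); then Chaudhari and Tran (both Jun 7, 2010).
Chaudhari and Tran both have company hire date 1998-02-14, so the next rule applies.
Chaudhari and Tran are each not shift-lead qualified, so the next rule applies.
Chaudhari and Tran are each Operator, so the next rule applies.
Among Chaudhari and Tran, alphabetically by surname: Chaudhari before Tran.
Order: Oyelaran, Osei, Petrov, Johansson, Chaudhari, Tran. So position 5.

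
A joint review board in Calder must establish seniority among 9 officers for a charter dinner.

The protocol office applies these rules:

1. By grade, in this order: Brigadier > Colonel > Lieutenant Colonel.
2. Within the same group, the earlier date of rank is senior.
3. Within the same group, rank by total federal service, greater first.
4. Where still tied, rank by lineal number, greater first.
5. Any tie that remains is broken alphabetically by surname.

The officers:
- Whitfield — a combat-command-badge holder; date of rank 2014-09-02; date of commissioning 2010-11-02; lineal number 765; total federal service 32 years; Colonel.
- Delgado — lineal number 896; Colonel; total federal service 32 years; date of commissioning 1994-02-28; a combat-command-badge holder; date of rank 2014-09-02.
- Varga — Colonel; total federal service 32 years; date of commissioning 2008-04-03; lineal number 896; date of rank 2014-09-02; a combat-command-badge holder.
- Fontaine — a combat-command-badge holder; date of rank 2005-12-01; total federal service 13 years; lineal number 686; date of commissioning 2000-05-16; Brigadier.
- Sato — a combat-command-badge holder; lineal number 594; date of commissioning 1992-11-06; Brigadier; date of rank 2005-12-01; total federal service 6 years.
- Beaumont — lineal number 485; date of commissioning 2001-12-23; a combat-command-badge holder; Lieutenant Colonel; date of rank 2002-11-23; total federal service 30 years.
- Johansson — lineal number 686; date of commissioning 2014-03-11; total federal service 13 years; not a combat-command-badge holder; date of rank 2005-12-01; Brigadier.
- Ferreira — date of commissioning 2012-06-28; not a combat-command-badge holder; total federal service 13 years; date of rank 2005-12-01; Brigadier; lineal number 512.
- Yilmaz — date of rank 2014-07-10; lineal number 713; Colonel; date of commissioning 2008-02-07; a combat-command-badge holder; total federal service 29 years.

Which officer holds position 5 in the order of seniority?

Yilmaz

By grade: Fontaine, Johansson, Ferreira and Sato (Brigadier); then Yilmaz, Delgado, Varga and Whitfield (Colonel); then Beaumont (Lieutenant Colonel).
Fontaine, Johansson, Ferreira and Sato all have date of rank 2005-12-01, so the next rule applies.
Among Fontaine, Johansson, Ferreira and Sato, by total federal service (higher first): Fontaine, Johansson and Ferreira (13 years) before Sato (6 years).
Among Fontaine, Johansson and Ferreira, by lineal number (higher first): Fontaine and Johansson (686) before Ferreira (512).
Among Fontaine and Johansson, alphabetically by surname: Fontaine before Johansson.
Among Yilmaz, Delgado, Varga and Whitfield, by date of rank (earlier first): Yilmaz (2014-07-10) before Delgado, Varga and Whitfield (2014-09-02).
Delgado, Varga and Whitfield all have total federal service 32 years, so the next rule applies.
Among Delgado, Varga and Whitfield, by lineal number (higher first): Delgado and Varga (896) before Whitfield (765).
Among Delgado and Varga, alphabetically by surname: Delgado before Varga.
Order: Fontaine, Johansson, Ferreira, Sato, Yilmaz, Delgado, Varga, Whitfield, Beaumont.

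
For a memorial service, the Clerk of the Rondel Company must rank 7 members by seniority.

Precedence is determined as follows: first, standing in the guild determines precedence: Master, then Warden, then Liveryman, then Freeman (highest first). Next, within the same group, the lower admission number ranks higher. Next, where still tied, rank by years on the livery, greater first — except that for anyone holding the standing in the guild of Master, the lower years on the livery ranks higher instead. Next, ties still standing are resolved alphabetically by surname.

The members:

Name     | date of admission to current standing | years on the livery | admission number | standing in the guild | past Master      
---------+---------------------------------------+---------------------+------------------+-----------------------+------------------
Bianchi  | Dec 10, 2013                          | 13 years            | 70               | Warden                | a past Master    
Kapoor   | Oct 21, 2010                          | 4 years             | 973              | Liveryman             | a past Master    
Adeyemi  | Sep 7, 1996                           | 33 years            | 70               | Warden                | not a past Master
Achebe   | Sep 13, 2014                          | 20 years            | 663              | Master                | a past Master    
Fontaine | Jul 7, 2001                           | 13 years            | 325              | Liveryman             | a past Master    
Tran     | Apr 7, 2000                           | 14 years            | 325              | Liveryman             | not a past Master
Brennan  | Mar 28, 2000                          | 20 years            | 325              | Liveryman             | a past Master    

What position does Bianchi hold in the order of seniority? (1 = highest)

By standing in the guild: Achebe (Master); then Adeyemi and Bianchi (Warden); then Brennan, Tran, Fontaine and Kapoor (Liveryman).
Adeyemi and Bianchi both have admission number 70, so the next rule applies.
Among Adeyemi and Bianchi, by years on the livery (higher first): Adeyemi (33 years) before Bianchi (13 years).
Among Brennan, Tran, Fontaine and Kapoor, by admission number (lower first): Brennan, Tran and Fontaine (325) before Kapoor (973).
Among Brennan, Tran and Fontaine, by years on the livery (higher first): Brennan (20 years) before Tran (14 years) before Fontaine (13 years).
Order: Achebe, Adeyemi, Bianchi, Brennan, Tran, Fontaine, Kapoor. So position 3.

3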